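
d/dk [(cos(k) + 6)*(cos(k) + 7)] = -(2*cos(k) + 13)*sin(k)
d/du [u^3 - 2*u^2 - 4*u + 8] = 3*u^2 - 4*u - 4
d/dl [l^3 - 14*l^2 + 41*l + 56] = 3*l^2 - 28*l + 41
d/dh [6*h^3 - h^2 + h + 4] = 18*h^2 - 2*h + 1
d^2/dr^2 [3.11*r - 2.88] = 0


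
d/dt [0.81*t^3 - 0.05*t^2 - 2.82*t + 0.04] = 2.43*t^2 - 0.1*t - 2.82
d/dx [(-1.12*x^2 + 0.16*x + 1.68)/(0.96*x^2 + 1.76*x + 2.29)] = (-2.1248*x^2 - 8.3552*x - 2.5904)/(0.9216*x^4 + 3.3792*x^3 + 7.4944*x^2 + 8.0608*x + 5.2441)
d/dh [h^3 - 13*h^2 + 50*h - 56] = 3*h^2 - 26*h + 50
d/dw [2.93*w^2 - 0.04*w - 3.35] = 5.86*w - 0.04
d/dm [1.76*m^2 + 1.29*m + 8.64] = 3.52*m + 1.29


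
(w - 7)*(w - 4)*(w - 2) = w^3 - 13*w^2 + 50*w - 56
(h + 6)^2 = h^2 + 12*h + 36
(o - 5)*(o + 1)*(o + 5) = o^3 + o^2 - 25*o - 25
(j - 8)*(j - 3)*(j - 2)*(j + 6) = j^4 - 7*j^3 - 32*j^2 + 228*j - 288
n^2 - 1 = (n - 1)*(n + 1)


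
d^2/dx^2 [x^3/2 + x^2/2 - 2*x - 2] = 3*x + 1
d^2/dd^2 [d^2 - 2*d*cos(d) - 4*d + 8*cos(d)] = 2*d*cos(d) + 4*sin(d) - 8*cos(d) + 2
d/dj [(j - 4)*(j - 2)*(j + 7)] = 3*j^2 + 2*j - 34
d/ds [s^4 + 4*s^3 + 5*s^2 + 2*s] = 4*s^3 + 12*s^2 + 10*s + 2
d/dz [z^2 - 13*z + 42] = 2*z - 13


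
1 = 1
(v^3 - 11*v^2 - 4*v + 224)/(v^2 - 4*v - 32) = v - 7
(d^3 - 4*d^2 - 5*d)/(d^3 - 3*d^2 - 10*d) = (d + 1)/(d + 2)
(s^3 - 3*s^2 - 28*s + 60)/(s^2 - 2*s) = s - 1 - 30/s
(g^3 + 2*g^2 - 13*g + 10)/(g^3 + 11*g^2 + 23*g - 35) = (g - 2)/(g + 7)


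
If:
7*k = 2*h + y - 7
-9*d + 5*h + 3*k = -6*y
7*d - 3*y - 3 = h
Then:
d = 39*y/112 + 9/14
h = 3/2 - 9*y/16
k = -y/56 - 4/7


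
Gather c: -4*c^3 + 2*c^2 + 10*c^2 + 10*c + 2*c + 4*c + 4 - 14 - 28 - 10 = -4*c^3 + 12*c^2 + 16*c - 48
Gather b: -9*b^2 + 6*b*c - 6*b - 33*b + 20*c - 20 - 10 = -9*b^2 + b*(6*c - 39) + 20*c - 30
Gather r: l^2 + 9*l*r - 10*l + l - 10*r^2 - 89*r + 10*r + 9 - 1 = l^2 - 9*l - 10*r^2 + r*(9*l - 79) + 8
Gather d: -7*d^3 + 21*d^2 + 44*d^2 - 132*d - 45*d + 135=-7*d^3 + 65*d^2 - 177*d + 135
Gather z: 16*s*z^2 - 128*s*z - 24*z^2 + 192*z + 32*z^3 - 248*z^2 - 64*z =32*z^3 + z^2*(16*s - 272) + z*(128 - 128*s)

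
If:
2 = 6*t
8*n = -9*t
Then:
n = -3/8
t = 1/3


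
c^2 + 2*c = c*(c + 2)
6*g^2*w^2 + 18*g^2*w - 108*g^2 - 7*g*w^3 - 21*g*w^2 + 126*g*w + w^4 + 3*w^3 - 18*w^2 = (-6*g + w)*(-g + w)*(w - 3)*(w + 6)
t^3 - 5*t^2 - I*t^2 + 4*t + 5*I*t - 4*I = (t - 4)*(t - 1)*(t - I)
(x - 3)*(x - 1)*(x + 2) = x^3 - 2*x^2 - 5*x + 6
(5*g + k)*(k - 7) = 5*g*k - 35*g + k^2 - 7*k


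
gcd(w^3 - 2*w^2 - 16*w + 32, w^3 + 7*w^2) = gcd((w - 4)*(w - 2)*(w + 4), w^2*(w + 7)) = 1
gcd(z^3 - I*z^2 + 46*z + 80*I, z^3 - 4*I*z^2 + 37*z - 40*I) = z^2 - 3*I*z + 40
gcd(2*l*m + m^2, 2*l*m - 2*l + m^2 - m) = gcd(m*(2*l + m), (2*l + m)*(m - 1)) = 2*l + m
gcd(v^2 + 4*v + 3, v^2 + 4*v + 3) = v^2 + 4*v + 3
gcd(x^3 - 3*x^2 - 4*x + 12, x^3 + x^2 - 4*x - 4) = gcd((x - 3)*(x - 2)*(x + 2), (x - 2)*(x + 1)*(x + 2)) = x^2 - 4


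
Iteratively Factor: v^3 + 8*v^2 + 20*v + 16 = (v + 4)*(v^2 + 4*v + 4) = (v + 2)*(v + 4)*(v + 2)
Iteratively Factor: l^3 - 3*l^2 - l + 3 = (l + 1)*(l^2 - 4*l + 3) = (l - 3)*(l + 1)*(l - 1)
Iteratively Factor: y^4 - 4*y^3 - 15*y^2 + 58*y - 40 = (y - 2)*(y^3 - 2*y^2 - 19*y + 20) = (y - 5)*(y - 2)*(y^2 + 3*y - 4) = (y - 5)*(y - 2)*(y + 4)*(y - 1)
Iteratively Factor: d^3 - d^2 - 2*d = (d + 1)*(d^2 - 2*d) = (d - 2)*(d + 1)*(d)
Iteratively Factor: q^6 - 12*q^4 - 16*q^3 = (q + 2)*(q^5 - 2*q^4 - 8*q^3) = q*(q + 2)*(q^4 - 2*q^3 - 8*q^2) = q*(q + 2)^2*(q^3 - 4*q^2) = q^2*(q + 2)^2*(q^2 - 4*q) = q^3*(q + 2)^2*(q - 4)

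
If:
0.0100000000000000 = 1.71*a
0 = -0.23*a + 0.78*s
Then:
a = 0.01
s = 0.00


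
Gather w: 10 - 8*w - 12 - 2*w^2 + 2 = -2*w^2 - 8*w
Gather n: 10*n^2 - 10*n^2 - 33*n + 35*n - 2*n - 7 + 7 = 0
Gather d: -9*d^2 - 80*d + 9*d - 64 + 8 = -9*d^2 - 71*d - 56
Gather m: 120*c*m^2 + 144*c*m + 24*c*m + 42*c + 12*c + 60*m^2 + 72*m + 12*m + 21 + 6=54*c + m^2*(120*c + 60) + m*(168*c + 84) + 27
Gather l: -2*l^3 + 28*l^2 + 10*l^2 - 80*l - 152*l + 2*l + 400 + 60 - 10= -2*l^3 + 38*l^2 - 230*l + 450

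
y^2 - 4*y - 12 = (y - 6)*(y + 2)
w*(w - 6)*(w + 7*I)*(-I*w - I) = -I*w^4 + 7*w^3 + 5*I*w^3 - 35*w^2 + 6*I*w^2 - 42*w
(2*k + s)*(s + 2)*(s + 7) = 2*k*s^2 + 18*k*s + 28*k + s^3 + 9*s^2 + 14*s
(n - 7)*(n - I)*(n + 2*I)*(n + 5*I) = n^4 - 7*n^3 + 6*I*n^3 - 3*n^2 - 42*I*n^2 + 21*n + 10*I*n - 70*I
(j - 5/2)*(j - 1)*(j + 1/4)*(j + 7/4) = j^4 - 3*j^3/2 - 65*j^2/16 + 111*j/32 + 35/32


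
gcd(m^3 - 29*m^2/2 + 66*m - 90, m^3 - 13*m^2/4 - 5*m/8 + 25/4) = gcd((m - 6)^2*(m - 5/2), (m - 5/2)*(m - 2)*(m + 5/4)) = m - 5/2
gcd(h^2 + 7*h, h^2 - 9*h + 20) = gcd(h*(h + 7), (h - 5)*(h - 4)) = 1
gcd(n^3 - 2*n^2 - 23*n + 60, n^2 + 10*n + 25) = n + 5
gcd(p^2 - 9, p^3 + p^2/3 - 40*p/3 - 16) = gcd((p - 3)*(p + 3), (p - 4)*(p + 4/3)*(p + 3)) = p + 3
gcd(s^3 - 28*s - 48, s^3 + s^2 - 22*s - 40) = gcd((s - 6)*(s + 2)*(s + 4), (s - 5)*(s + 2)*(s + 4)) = s^2 + 6*s + 8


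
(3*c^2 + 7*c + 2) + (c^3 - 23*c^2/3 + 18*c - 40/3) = c^3 - 14*c^2/3 + 25*c - 34/3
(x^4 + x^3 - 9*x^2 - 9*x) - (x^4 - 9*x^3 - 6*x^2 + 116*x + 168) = 10*x^3 - 3*x^2 - 125*x - 168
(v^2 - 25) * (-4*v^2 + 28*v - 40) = -4*v^4 + 28*v^3 + 60*v^2 - 700*v + 1000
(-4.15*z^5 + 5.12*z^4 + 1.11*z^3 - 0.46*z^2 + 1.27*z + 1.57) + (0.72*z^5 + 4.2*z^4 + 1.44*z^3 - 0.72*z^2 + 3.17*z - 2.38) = -3.43*z^5 + 9.32*z^4 + 2.55*z^3 - 1.18*z^2 + 4.44*z - 0.81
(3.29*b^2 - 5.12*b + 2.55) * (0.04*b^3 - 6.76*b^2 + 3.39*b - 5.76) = 0.1316*b^5 - 22.4452*b^4 + 45.8663*b^3 - 53.5452*b^2 + 38.1357*b - 14.688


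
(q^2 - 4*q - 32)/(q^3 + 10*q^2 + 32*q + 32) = (q - 8)/(q^2 + 6*q + 8)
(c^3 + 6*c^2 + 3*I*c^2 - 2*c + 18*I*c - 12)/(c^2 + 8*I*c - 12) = (c^2 + c*(6 + I) + 6*I)/(c + 6*I)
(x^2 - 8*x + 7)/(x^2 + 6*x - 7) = (x - 7)/(x + 7)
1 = 1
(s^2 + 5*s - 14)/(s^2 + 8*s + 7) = (s - 2)/(s + 1)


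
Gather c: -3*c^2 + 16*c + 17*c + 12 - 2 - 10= -3*c^2 + 33*c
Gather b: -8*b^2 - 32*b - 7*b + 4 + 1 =-8*b^2 - 39*b + 5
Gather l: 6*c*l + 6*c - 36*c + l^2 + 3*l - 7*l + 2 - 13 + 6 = -30*c + l^2 + l*(6*c - 4) - 5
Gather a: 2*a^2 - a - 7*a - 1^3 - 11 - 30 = 2*a^2 - 8*a - 42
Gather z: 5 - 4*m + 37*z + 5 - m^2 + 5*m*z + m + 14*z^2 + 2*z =-m^2 - 3*m + 14*z^2 + z*(5*m + 39) + 10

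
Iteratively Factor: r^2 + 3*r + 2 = (r + 2)*(r + 1)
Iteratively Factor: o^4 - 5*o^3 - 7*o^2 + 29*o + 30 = (o - 5)*(o^3 - 7*o - 6) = (o - 5)*(o + 2)*(o^2 - 2*o - 3) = (o - 5)*(o + 1)*(o + 2)*(o - 3)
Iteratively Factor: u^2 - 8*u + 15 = (u - 5)*(u - 3)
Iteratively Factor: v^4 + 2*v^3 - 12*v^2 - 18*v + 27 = (v - 1)*(v^3 + 3*v^2 - 9*v - 27) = (v - 1)*(v + 3)*(v^2 - 9) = (v - 3)*(v - 1)*(v + 3)*(v + 3)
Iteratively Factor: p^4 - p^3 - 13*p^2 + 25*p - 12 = (p - 1)*(p^3 - 13*p + 12) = (p - 3)*(p - 1)*(p^2 + 3*p - 4) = (p - 3)*(p - 1)*(p + 4)*(p - 1)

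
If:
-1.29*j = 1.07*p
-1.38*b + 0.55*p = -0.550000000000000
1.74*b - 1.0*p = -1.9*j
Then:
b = 0.55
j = -0.31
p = 0.37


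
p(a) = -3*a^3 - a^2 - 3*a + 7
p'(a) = -9*a^2 - 2*a - 3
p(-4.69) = 308.56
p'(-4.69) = -191.58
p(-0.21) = 7.61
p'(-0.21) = -2.98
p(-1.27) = 15.34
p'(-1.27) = -14.98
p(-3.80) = 168.58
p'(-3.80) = -125.36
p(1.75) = -17.39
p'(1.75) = -34.06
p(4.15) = -237.09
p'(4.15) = -166.30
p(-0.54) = 8.80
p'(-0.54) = -4.54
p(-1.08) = 12.85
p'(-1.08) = -11.34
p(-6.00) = 637.00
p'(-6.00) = -315.00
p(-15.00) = 9952.00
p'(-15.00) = -1998.00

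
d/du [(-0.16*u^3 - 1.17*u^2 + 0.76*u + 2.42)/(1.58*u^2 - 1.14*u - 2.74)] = (-0.2528*u^4 + 0.3648*u^3 + 1.4482*u^2 - 1.2356*u + 0.676399999999999)/(2.4964*u^4 - 3.6024*u^3 - 7.3588*u^2 + 6.2472*u + 7.5076)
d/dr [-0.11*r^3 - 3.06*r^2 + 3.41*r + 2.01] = -0.33*r^2 - 6.12*r + 3.41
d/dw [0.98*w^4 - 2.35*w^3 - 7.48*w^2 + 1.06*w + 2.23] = 3.92*w^3 - 7.05*w^2 - 14.96*w + 1.06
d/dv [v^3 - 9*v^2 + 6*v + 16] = 3*v^2 - 18*v + 6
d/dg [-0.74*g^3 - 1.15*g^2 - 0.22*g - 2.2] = -2.22*g^2 - 2.3*g - 0.22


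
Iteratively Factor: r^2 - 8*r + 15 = (r - 3)*(r - 5)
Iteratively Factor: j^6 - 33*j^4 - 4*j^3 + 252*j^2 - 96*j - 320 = (j - 2)*(j^5 + 2*j^4 - 29*j^3 - 62*j^2 + 128*j + 160) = (j - 2)*(j + 1)*(j^4 + j^3 - 30*j^2 - 32*j + 160) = (j - 2)^2*(j + 1)*(j^3 + 3*j^2 - 24*j - 80) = (j - 2)^2*(j + 1)*(j + 4)*(j^2 - j - 20) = (j - 5)*(j - 2)^2*(j + 1)*(j + 4)*(j + 4)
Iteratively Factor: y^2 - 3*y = (y - 3)*(y)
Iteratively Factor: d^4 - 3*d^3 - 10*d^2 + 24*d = (d + 3)*(d^3 - 6*d^2 + 8*d) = d*(d + 3)*(d^2 - 6*d + 8) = d*(d - 2)*(d + 3)*(d - 4)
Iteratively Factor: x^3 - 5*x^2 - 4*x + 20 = (x - 2)*(x^2 - 3*x - 10) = (x - 5)*(x - 2)*(x + 2)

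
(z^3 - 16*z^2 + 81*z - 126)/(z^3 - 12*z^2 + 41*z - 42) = (z - 6)/(z - 2)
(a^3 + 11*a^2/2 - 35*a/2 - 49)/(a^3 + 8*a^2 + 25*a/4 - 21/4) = 2*(2*a^2 - 3*a - 14)/(4*a^2 + 4*a - 3)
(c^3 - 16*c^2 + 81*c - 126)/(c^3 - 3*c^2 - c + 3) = (c^2 - 13*c + 42)/(c^2 - 1)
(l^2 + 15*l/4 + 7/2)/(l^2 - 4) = (l + 7/4)/(l - 2)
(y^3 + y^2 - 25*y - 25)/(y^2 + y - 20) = (y^2 - 4*y - 5)/(y - 4)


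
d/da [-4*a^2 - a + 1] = -8*a - 1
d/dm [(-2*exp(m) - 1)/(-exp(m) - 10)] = 19*exp(m)/(exp(m) + 10)^2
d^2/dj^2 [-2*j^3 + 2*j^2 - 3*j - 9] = 4 - 12*j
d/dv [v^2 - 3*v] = 2*v - 3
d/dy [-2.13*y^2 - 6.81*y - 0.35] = -4.26*y - 6.81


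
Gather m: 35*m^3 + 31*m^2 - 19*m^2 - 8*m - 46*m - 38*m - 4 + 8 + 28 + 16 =35*m^3 + 12*m^2 - 92*m + 48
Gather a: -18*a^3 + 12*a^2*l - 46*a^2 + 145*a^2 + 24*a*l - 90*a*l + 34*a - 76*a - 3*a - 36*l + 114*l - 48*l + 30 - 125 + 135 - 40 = -18*a^3 + a^2*(12*l + 99) + a*(-66*l - 45) + 30*l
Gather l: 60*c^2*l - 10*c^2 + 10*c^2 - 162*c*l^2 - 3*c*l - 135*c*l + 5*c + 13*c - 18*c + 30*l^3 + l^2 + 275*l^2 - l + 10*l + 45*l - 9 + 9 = 30*l^3 + l^2*(276 - 162*c) + l*(60*c^2 - 138*c + 54)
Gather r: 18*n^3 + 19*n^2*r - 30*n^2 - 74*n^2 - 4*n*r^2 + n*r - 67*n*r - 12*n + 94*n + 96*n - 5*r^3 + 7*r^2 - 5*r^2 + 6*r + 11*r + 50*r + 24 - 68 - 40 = 18*n^3 - 104*n^2 + 178*n - 5*r^3 + r^2*(2 - 4*n) + r*(19*n^2 - 66*n + 67) - 84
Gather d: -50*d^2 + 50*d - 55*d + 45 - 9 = -50*d^2 - 5*d + 36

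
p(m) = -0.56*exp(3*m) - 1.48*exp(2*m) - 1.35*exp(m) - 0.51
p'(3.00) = -14834.45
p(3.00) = -5162.43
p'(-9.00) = 0.00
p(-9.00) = -0.51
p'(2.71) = -6392.15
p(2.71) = -2256.19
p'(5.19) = -9806813.60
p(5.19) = -3284989.65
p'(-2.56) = -0.12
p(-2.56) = -0.62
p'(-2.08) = -0.22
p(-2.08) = -0.70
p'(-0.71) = -1.58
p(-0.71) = -1.60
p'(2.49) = -3394.63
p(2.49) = -1214.67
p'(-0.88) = -1.19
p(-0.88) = -1.36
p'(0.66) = -25.86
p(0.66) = -12.72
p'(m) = -1.68*exp(3*m) - 2.96*exp(2*m) - 1.35*exp(m)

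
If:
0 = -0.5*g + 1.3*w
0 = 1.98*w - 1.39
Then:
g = 1.83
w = 0.70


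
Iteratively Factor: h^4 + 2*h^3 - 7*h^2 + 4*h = (h - 1)*(h^3 + 3*h^2 - 4*h) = (h - 1)^2*(h^2 + 4*h) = h*(h - 1)^2*(h + 4)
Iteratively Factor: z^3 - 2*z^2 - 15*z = (z - 5)*(z^2 + 3*z) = z*(z - 5)*(z + 3)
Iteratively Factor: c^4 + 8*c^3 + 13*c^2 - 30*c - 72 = (c + 4)*(c^3 + 4*c^2 - 3*c - 18) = (c - 2)*(c + 4)*(c^2 + 6*c + 9) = (c - 2)*(c + 3)*(c + 4)*(c + 3)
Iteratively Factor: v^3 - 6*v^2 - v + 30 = (v + 2)*(v^2 - 8*v + 15) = (v - 5)*(v + 2)*(v - 3)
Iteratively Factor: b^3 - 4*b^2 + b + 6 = (b + 1)*(b^2 - 5*b + 6) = (b - 3)*(b + 1)*(b - 2)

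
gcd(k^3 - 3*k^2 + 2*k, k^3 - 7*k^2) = k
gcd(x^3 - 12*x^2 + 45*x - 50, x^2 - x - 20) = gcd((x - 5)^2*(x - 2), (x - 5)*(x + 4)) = x - 5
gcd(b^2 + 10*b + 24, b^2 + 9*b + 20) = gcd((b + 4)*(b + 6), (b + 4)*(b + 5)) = b + 4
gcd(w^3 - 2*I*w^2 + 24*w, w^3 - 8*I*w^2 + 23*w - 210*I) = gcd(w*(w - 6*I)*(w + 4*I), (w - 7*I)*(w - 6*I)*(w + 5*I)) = w - 6*I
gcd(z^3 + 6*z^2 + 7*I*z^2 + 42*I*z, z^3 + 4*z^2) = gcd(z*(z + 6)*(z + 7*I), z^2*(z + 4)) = z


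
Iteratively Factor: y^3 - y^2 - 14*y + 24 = (y - 3)*(y^2 + 2*y - 8) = (y - 3)*(y - 2)*(y + 4)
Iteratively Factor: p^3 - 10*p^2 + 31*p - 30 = (p - 5)*(p^2 - 5*p + 6) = (p - 5)*(p - 2)*(p - 3)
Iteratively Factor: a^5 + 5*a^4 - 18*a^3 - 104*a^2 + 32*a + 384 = (a + 3)*(a^4 + 2*a^3 - 24*a^2 - 32*a + 128) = (a + 3)*(a + 4)*(a^3 - 2*a^2 - 16*a + 32) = (a + 3)*(a + 4)^2*(a^2 - 6*a + 8) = (a - 2)*(a + 3)*(a + 4)^2*(a - 4)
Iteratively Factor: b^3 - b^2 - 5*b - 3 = (b - 3)*(b^2 + 2*b + 1) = (b - 3)*(b + 1)*(b + 1)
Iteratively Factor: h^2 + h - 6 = (h + 3)*(h - 2)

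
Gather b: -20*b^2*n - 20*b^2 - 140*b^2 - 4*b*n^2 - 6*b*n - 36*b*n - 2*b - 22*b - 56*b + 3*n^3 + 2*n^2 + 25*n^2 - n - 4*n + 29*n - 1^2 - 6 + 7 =b^2*(-20*n - 160) + b*(-4*n^2 - 42*n - 80) + 3*n^3 + 27*n^2 + 24*n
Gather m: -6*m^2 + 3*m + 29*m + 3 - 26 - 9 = -6*m^2 + 32*m - 32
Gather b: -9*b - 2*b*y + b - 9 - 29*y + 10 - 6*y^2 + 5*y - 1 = b*(-2*y - 8) - 6*y^2 - 24*y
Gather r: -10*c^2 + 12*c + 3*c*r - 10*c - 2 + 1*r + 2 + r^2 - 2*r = -10*c^2 + 2*c + r^2 + r*(3*c - 1)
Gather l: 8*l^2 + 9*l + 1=8*l^2 + 9*l + 1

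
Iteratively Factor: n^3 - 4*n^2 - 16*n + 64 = (n - 4)*(n^2 - 16) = (n - 4)^2*(n + 4)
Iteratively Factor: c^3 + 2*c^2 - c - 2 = (c - 1)*(c^2 + 3*c + 2) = (c - 1)*(c + 2)*(c + 1)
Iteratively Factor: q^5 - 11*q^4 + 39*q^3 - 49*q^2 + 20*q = (q - 5)*(q^4 - 6*q^3 + 9*q^2 - 4*q) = (q - 5)*(q - 1)*(q^3 - 5*q^2 + 4*q) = q*(q - 5)*(q - 1)*(q^2 - 5*q + 4) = q*(q - 5)*(q - 4)*(q - 1)*(q - 1)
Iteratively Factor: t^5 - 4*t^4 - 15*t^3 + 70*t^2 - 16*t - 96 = (t - 3)*(t^4 - t^3 - 18*t^2 + 16*t + 32) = (t - 3)*(t + 1)*(t^3 - 2*t^2 - 16*t + 32) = (t - 3)*(t + 1)*(t + 4)*(t^2 - 6*t + 8) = (t - 3)*(t - 2)*(t + 1)*(t + 4)*(t - 4)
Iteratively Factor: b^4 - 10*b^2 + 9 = (b - 1)*(b^3 + b^2 - 9*b - 9) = (b - 3)*(b - 1)*(b^2 + 4*b + 3) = (b - 3)*(b - 1)*(b + 3)*(b + 1)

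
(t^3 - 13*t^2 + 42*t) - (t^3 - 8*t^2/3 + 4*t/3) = -31*t^2/3 + 122*t/3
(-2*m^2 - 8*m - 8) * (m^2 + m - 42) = -2*m^4 - 10*m^3 + 68*m^2 + 328*m + 336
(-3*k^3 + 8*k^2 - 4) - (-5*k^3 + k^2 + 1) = 2*k^3 + 7*k^2 - 5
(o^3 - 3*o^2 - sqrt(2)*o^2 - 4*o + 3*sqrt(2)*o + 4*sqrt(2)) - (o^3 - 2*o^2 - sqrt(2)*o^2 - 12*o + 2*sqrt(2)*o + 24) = -o^2 + sqrt(2)*o + 8*o - 24 + 4*sqrt(2)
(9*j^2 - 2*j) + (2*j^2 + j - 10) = 11*j^2 - j - 10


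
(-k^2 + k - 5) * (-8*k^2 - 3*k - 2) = 8*k^4 - 5*k^3 + 39*k^2 + 13*k + 10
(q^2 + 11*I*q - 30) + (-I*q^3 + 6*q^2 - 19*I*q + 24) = -I*q^3 + 7*q^2 - 8*I*q - 6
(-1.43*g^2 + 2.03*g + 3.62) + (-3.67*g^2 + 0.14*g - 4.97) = -5.1*g^2 + 2.17*g - 1.35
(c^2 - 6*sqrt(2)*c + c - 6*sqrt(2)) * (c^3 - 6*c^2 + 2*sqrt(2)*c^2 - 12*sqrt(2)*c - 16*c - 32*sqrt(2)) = c^5 - 4*sqrt(2)*c^4 - 5*c^4 - 46*c^3 + 20*sqrt(2)*c^3 + 104*c^2 + 88*sqrt(2)*c^2 + 64*sqrt(2)*c + 528*c + 384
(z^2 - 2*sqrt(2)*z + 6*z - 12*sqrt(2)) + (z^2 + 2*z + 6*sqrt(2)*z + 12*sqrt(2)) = 2*z^2 + 4*sqrt(2)*z + 8*z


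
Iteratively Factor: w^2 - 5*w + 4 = (w - 4)*(w - 1)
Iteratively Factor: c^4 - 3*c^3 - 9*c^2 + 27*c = (c + 3)*(c^3 - 6*c^2 + 9*c) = (c - 3)*(c + 3)*(c^2 - 3*c) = c*(c - 3)*(c + 3)*(c - 3)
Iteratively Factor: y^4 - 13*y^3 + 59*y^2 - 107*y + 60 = (y - 1)*(y^3 - 12*y^2 + 47*y - 60) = (y - 3)*(y - 1)*(y^2 - 9*y + 20) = (y - 4)*(y - 3)*(y - 1)*(y - 5)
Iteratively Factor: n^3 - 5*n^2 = (n)*(n^2 - 5*n) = n*(n - 5)*(n)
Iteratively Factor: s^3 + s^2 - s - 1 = (s + 1)*(s^2 - 1) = (s - 1)*(s + 1)*(s + 1)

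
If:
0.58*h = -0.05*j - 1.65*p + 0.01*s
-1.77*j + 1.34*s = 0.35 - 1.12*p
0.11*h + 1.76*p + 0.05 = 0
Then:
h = 0.121417384468444 - 0.0586507647351867*s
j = 0.759381668661844*s - 0.220518304367781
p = 0.00366567279594917*s - 0.0359976774383686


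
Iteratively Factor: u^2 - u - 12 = (u - 4)*(u + 3)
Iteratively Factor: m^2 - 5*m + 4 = (m - 4)*(m - 1)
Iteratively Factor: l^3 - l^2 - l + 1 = (l + 1)*(l^2 - 2*l + 1) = (l - 1)*(l + 1)*(l - 1)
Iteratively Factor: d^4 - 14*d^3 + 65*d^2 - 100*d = (d - 4)*(d^3 - 10*d^2 + 25*d) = (d - 5)*(d - 4)*(d^2 - 5*d) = (d - 5)^2*(d - 4)*(d)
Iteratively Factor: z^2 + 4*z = (z + 4)*(z)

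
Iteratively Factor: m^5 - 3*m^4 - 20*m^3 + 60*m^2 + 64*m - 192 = (m + 2)*(m^4 - 5*m^3 - 10*m^2 + 80*m - 96) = (m + 2)*(m + 4)*(m^3 - 9*m^2 + 26*m - 24) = (m - 2)*(m + 2)*(m + 4)*(m^2 - 7*m + 12) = (m - 3)*(m - 2)*(m + 2)*(m + 4)*(m - 4)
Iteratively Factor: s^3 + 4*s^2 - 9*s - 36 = (s + 4)*(s^2 - 9) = (s + 3)*(s + 4)*(s - 3)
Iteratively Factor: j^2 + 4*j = (j + 4)*(j)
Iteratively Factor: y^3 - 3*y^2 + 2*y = (y)*(y^2 - 3*y + 2) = y*(y - 2)*(y - 1)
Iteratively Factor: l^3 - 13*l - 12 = (l - 4)*(l^2 + 4*l + 3) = (l - 4)*(l + 3)*(l + 1)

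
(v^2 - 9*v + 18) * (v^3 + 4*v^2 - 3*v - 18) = v^5 - 5*v^4 - 21*v^3 + 81*v^2 + 108*v - 324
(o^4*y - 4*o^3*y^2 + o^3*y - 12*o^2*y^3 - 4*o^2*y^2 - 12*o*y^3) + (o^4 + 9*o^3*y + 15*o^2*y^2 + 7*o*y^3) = o^4*y + o^4 - 4*o^3*y^2 + 10*o^3*y - 12*o^2*y^3 + 11*o^2*y^2 - 5*o*y^3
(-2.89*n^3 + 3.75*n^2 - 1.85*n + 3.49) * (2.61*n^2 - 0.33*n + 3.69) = -7.5429*n^5 + 10.7412*n^4 - 16.7301*n^3 + 23.5569*n^2 - 7.9782*n + 12.8781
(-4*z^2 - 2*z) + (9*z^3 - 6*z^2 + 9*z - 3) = 9*z^3 - 10*z^2 + 7*z - 3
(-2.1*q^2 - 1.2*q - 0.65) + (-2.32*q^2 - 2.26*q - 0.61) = -4.42*q^2 - 3.46*q - 1.26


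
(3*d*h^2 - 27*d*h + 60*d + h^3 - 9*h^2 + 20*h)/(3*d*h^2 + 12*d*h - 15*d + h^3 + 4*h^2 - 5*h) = (h^2 - 9*h + 20)/(h^2 + 4*h - 5)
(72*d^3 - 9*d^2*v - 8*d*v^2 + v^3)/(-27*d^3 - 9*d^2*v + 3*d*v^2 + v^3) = (-8*d + v)/(3*d + v)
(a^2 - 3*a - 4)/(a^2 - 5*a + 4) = (a + 1)/(a - 1)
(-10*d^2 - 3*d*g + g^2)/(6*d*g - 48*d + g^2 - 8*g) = (-10*d^2 - 3*d*g + g^2)/(6*d*g - 48*d + g^2 - 8*g)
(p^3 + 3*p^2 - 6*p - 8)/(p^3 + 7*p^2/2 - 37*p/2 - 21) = 2*(p^2 + 2*p - 8)/(2*p^2 + 5*p - 42)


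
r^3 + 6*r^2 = r^2*(r + 6)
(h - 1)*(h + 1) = h^2 - 1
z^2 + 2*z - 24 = (z - 4)*(z + 6)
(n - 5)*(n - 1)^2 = n^3 - 7*n^2 + 11*n - 5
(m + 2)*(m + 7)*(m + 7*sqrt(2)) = m^3 + 9*m^2 + 7*sqrt(2)*m^2 + 14*m + 63*sqrt(2)*m + 98*sqrt(2)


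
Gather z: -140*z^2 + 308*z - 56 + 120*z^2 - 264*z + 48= -20*z^2 + 44*z - 8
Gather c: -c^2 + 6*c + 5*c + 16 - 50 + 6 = -c^2 + 11*c - 28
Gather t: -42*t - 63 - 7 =-42*t - 70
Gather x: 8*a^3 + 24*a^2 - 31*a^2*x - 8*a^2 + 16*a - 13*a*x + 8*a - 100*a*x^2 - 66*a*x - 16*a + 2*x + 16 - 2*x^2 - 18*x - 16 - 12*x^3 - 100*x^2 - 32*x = 8*a^3 + 16*a^2 + 8*a - 12*x^3 + x^2*(-100*a - 102) + x*(-31*a^2 - 79*a - 48)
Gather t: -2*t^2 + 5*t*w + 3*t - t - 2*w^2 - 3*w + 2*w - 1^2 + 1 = -2*t^2 + t*(5*w + 2) - 2*w^2 - w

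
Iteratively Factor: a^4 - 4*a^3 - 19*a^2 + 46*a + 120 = (a + 2)*(a^3 - 6*a^2 - 7*a + 60) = (a - 5)*(a + 2)*(a^2 - a - 12) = (a - 5)*(a - 4)*(a + 2)*(a + 3)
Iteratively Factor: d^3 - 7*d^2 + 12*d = (d)*(d^2 - 7*d + 12) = d*(d - 4)*(d - 3)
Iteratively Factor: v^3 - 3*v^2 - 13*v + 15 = (v - 5)*(v^2 + 2*v - 3) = (v - 5)*(v - 1)*(v + 3)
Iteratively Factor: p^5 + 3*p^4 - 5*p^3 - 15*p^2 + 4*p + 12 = (p - 2)*(p^4 + 5*p^3 + 5*p^2 - 5*p - 6) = (p - 2)*(p + 3)*(p^3 + 2*p^2 - p - 2) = (p - 2)*(p + 1)*(p + 3)*(p^2 + p - 2) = (p - 2)*(p - 1)*(p + 1)*(p + 3)*(p + 2)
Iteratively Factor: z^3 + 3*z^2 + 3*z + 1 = (z + 1)*(z^2 + 2*z + 1) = (z + 1)^2*(z + 1)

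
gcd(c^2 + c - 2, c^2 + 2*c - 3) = c - 1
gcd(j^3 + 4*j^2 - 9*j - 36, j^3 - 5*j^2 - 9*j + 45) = j^2 - 9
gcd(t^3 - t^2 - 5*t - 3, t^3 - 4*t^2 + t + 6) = t^2 - 2*t - 3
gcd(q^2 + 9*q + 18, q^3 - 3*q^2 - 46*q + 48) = q + 6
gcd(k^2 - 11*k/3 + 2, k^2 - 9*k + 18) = k - 3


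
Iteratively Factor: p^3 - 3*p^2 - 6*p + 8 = (p - 1)*(p^2 - 2*p - 8) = (p - 4)*(p - 1)*(p + 2)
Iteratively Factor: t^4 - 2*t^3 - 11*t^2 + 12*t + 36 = (t + 2)*(t^3 - 4*t^2 - 3*t + 18) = (t - 3)*(t + 2)*(t^2 - t - 6) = (t - 3)^2*(t + 2)*(t + 2)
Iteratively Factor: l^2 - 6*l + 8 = (l - 4)*(l - 2)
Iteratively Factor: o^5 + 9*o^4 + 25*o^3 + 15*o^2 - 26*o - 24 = (o + 2)*(o^4 + 7*o^3 + 11*o^2 - 7*o - 12) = (o + 2)*(o + 4)*(o^3 + 3*o^2 - o - 3) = (o + 2)*(o + 3)*(o + 4)*(o^2 - 1) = (o + 1)*(o + 2)*(o + 3)*(o + 4)*(o - 1)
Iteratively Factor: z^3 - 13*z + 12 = (z - 3)*(z^2 + 3*z - 4) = (z - 3)*(z - 1)*(z + 4)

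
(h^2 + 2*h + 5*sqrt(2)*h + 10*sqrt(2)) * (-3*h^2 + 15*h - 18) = -3*h^4 - 15*sqrt(2)*h^3 + 9*h^3 + 12*h^2 + 45*sqrt(2)*h^2 - 36*h + 60*sqrt(2)*h - 180*sqrt(2)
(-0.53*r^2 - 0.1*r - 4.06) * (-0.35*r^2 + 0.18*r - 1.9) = 0.1855*r^4 - 0.0604*r^3 + 2.41*r^2 - 0.5408*r + 7.714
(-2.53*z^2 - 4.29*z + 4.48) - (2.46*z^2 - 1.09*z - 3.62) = -4.99*z^2 - 3.2*z + 8.1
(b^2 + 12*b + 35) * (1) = b^2 + 12*b + 35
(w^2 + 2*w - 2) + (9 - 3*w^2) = -2*w^2 + 2*w + 7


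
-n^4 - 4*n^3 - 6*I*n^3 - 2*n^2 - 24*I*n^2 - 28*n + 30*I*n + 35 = (n + 5)*(n + 7*I)*(I*n + 1)*(I*n - I)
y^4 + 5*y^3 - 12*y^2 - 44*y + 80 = (y - 2)^2*(y + 4)*(y + 5)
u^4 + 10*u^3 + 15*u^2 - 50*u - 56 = (u - 2)*(u + 1)*(u + 4)*(u + 7)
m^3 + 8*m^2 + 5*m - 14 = (m - 1)*(m + 2)*(m + 7)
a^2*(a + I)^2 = a^4 + 2*I*a^3 - a^2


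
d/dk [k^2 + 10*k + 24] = 2*k + 10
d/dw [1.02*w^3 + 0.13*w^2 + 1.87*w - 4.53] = 3.06*w^2 + 0.26*w + 1.87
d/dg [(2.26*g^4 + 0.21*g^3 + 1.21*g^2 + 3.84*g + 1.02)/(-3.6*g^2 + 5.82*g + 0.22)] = (-16.272*g^5 + 38.7036*g^4 + 4.4332*g^3 + 21.0048*g^2 + 7.8764*g - 5.0916)/(12.96*g^4 - 41.904*g^3 + 32.2884*g^2 + 2.5608*g + 0.0484)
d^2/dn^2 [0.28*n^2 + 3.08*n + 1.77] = 0.560000000000000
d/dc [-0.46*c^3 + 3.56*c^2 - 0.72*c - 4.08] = -1.38*c^2 + 7.12*c - 0.72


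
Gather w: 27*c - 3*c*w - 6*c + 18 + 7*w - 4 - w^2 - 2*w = 21*c - w^2 + w*(5 - 3*c) + 14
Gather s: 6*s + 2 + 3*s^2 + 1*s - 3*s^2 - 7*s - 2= 0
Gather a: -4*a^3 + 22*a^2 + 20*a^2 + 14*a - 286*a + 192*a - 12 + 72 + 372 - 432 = -4*a^3 + 42*a^2 - 80*a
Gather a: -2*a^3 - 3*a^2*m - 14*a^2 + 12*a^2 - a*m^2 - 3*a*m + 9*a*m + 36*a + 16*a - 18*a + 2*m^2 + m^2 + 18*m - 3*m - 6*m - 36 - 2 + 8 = -2*a^3 + a^2*(-3*m - 2) + a*(-m^2 + 6*m + 34) + 3*m^2 + 9*m - 30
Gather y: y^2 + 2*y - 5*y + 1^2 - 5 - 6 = y^2 - 3*y - 10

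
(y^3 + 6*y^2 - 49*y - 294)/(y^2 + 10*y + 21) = (y^2 - y - 42)/(y + 3)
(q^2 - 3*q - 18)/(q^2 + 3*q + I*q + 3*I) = (q - 6)/(q + I)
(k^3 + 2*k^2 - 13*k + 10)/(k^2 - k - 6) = (-k^3 - 2*k^2 + 13*k - 10)/(-k^2 + k + 6)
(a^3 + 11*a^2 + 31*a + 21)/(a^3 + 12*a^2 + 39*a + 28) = (a + 3)/(a + 4)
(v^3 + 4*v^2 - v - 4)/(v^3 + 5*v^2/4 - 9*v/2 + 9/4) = 4*(v^2 + 5*v + 4)/(4*v^2 + 9*v - 9)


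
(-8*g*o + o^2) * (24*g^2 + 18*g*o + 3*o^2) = -192*g^3*o - 120*g^2*o^2 - 6*g*o^3 + 3*o^4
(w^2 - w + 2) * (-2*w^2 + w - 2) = -2*w^4 + 3*w^3 - 7*w^2 + 4*w - 4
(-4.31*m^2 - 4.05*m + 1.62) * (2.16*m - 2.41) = -9.3096*m^3 + 1.6391*m^2 + 13.2597*m - 3.9042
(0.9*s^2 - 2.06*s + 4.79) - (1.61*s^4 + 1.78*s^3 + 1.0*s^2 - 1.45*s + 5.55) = -1.61*s^4 - 1.78*s^3 - 0.1*s^2 - 0.61*s - 0.76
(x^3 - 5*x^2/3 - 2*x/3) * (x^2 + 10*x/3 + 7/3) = x^5 + 5*x^4/3 - 35*x^3/9 - 55*x^2/9 - 14*x/9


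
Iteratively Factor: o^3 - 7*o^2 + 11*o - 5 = (o - 1)*(o^2 - 6*o + 5) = (o - 1)^2*(o - 5)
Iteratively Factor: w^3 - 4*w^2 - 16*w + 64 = (w - 4)*(w^2 - 16) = (w - 4)*(w + 4)*(w - 4)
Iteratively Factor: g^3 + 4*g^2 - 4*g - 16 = (g + 4)*(g^2 - 4) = (g + 2)*(g + 4)*(g - 2)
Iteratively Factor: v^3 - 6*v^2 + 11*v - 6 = (v - 2)*(v^2 - 4*v + 3) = (v - 2)*(v - 1)*(v - 3)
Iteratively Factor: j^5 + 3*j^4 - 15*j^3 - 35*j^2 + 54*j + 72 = (j + 4)*(j^4 - j^3 - 11*j^2 + 9*j + 18) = (j - 3)*(j + 4)*(j^3 + 2*j^2 - 5*j - 6) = (j - 3)*(j + 3)*(j + 4)*(j^2 - j - 2) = (j - 3)*(j - 2)*(j + 3)*(j + 4)*(j + 1)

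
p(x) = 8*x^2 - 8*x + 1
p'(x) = 16*x - 8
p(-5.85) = 321.58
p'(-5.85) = -101.60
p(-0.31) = 4.25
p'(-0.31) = -12.96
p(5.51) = 199.80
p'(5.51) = 80.16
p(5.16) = 172.72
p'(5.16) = 74.56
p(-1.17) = 21.31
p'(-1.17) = -26.72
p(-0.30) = 4.12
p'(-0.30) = -12.80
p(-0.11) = 1.98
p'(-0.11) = -9.76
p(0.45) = -0.98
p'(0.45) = -0.80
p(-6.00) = 337.00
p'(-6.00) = -104.00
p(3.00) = 49.00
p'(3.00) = 40.00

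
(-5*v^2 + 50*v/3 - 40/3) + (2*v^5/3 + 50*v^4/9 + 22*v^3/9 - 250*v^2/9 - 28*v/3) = 2*v^5/3 + 50*v^4/9 + 22*v^3/9 - 295*v^2/9 + 22*v/3 - 40/3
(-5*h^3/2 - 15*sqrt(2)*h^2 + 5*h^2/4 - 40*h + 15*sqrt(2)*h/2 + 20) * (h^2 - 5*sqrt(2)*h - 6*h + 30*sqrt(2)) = -5*h^5/2 - 5*sqrt(2)*h^4/2 + 65*h^4/4 + 65*sqrt(2)*h^3/4 + 205*h^3/2 - 715*h^2 + 385*sqrt(2)*h^2/2 - 1300*sqrt(2)*h + 330*h + 600*sqrt(2)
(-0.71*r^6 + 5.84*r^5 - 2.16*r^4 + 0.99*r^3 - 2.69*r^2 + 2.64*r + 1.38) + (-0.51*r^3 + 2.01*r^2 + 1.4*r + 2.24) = -0.71*r^6 + 5.84*r^5 - 2.16*r^4 + 0.48*r^3 - 0.68*r^2 + 4.04*r + 3.62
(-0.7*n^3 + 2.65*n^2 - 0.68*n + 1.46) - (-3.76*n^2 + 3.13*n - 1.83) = -0.7*n^3 + 6.41*n^2 - 3.81*n + 3.29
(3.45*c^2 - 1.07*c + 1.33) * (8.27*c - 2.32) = 28.5315*c^3 - 16.8529*c^2 + 13.4815*c - 3.0856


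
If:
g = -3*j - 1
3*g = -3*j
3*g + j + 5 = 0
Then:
No Solution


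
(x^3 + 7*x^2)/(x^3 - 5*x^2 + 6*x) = x*(x + 7)/(x^2 - 5*x + 6)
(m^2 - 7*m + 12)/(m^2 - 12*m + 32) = (m - 3)/(m - 8)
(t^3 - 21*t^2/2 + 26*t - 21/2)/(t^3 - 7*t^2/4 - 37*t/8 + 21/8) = 4*(t - 7)/(4*t + 7)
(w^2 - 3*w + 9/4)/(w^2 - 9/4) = (2*w - 3)/(2*w + 3)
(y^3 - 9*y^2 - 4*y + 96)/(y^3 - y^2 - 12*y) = (y - 8)/y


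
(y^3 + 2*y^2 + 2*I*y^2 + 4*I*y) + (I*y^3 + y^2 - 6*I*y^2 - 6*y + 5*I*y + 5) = y^3 + I*y^3 + 3*y^2 - 4*I*y^2 - 6*y + 9*I*y + 5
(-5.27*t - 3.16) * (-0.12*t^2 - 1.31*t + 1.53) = 0.6324*t^3 + 7.2829*t^2 - 3.9235*t - 4.8348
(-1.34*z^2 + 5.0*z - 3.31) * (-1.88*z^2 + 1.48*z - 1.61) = 2.5192*z^4 - 11.3832*z^3 + 15.7802*z^2 - 12.9488*z + 5.3291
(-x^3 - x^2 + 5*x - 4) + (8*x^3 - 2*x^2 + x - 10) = 7*x^3 - 3*x^2 + 6*x - 14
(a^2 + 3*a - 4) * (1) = a^2 + 3*a - 4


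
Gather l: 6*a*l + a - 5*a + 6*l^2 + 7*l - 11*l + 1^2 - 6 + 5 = -4*a + 6*l^2 + l*(6*a - 4)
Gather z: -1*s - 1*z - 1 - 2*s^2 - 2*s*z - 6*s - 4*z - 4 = -2*s^2 - 7*s + z*(-2*s - 5) - 5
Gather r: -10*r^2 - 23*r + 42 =-10*r^2 - 23*r + 42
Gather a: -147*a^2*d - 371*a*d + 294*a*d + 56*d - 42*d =-147*a^2*d - 77*a*d + 14*d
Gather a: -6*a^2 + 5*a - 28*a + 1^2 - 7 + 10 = -6*a^2 - 23*a + 4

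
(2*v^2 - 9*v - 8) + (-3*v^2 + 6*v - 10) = -v^2 - 3*v - 18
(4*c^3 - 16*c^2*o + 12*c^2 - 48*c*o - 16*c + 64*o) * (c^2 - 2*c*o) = 4*c^5 - 24*c^4*o + 12*c^4 + 32*c^3*o^2 - 72*c^3*o - 16*c^3 + 96*c^2*o^2 + 96*c^2*o - 128*c*o^2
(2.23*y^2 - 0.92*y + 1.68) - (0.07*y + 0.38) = 2.23*y^2 - 0.99*y + 1.3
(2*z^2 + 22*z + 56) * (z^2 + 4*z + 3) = 2*z^4 + 30*z^3 + 150*z^2 + 290*z + 168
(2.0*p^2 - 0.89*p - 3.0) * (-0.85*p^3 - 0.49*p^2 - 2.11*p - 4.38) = -1.7*p^5 - 0.2235*p^4 - 1.2339*p^3 - 5.4121*p^2 + 10.2282*p + 13.14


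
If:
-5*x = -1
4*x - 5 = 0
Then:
No Solution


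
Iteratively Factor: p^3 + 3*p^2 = (p)*(p^2 + 3*p) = p^2*(p + 3)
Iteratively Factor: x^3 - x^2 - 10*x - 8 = (x - 4)*(x^2 + 3*x + 2) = (x - 4)*(x + 1)*(x + 2)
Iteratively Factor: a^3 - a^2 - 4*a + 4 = (a - 1)*(a^2 - 4) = (a - 2)*(a - 1)*(a + 2)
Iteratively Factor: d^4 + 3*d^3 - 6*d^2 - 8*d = (d - 2)*(d^3 + 5*d^2 + 4*d) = (d - 2)*(d + 1)*(d^2 + 4*d) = d*(d - 2)*(d + 1)*(d + 4)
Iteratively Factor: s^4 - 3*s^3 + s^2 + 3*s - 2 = (s - 1)*(s^3 - 2*s^2 - s + 2) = (s - 1)^2*(s^2 - s - 2) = (s - 2)*(s - 1)^2*(s + 1)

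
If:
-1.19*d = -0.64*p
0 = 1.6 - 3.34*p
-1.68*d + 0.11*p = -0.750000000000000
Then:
No Solution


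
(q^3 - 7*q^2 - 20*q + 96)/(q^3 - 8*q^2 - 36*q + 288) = (q^2 + q - 12)/(q^2 - 36)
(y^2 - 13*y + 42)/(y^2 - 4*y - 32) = (-y^2 + 13*y - 42)/(-y^2 + 4*y + 32)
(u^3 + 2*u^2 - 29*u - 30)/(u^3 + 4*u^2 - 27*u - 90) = (u + 1)/(u + 3)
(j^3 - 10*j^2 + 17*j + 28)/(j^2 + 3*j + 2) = (j^2 - 11*j + 28)/(j + 2)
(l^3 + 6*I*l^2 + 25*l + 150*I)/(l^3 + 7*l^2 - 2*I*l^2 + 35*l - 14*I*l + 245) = (l^2 + I*l + 30)/(l^2 + 7*l*(1 - I) - 49*I)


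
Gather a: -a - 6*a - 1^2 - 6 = -7*a - 7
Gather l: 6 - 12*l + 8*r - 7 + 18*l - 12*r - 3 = 6*l - 4*r - 4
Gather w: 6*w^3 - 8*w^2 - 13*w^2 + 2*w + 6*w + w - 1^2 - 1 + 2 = 6*w^3 - 21*w^2 + 9*w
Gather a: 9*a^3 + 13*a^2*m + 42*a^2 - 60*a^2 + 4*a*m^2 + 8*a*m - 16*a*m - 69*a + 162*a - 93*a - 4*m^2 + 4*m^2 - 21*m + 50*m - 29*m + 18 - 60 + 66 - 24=9*a^3 + a^2*(13*m - 18) + a*(4*m^2 - 8*m)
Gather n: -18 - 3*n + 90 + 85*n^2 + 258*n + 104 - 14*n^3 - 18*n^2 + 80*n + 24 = -14*n^3 + 67*n^2 + 335*n + 200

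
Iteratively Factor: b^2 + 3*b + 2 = (b + 1)*(b + 2)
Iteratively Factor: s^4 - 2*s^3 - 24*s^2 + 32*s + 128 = (s - 4)*(s^3 + 2*s^2 - 16*s - 32) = (s - 4)*(s + 4)*(s^2 - 2*s - 8) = (s - 4)^2*(s + 4)*(s + 2)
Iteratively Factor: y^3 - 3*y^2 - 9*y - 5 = (y + 1)*(y^2 - 4*y - 5) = (y + 1)^2*(y - 5)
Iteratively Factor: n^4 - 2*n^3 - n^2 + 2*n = (n + 1)*(n^3 - 3*n^2 + 2*n) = (n - 2)*(n + 1)*(n^2 - n) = (n - 2)*(n - 1)*(n + 1)*(n)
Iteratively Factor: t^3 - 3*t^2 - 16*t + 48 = (t + 4)*(t^2 - 7*t + 12) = (t - 4)*(t + 4)*(t - 3)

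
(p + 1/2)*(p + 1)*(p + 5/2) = p^3 + 4*p^2 + 17*p/4 + 5/4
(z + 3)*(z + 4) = z^2 + 7*z + 12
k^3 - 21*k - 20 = (k - 5)*(k + 1)*(k + 4)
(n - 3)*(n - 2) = n^2 - 5*n + 6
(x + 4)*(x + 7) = x^2 + 11*x + 28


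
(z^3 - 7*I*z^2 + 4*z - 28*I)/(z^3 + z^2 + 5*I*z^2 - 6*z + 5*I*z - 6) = (z^2 - 9*I*z - 14)/(z^2 + z*(1 + 3*I) + 3*I)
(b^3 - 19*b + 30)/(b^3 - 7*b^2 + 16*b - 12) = (b + 5)/(b - 2)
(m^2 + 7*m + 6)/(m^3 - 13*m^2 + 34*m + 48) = (m + 6)/(m^2 - 14*m + 48)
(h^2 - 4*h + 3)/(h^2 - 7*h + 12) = (h - 1)/(h - 4)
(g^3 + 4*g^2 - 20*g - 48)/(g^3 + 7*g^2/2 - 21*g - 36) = 2*(g + 2)/(2*g + 3)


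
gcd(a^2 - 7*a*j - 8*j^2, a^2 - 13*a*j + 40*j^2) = a - 8*j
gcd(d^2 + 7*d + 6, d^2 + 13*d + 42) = d + 6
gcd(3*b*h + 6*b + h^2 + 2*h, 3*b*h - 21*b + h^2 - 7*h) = 3*b + h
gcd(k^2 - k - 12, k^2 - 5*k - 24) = k + 3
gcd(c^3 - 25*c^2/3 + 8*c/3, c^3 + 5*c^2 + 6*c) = c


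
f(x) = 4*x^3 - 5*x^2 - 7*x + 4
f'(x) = 12*x^2 - 10*x - 7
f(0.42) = 0.47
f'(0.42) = -9.08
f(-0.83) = 4.08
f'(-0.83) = 9.57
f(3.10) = 53.41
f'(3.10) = 77.32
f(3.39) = 78.64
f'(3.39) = 97.01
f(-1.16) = -0.85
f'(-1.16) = 20.75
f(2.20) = 6.99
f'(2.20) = 29.08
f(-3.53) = -209.54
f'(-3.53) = 177.83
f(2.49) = 17.32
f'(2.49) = 42.50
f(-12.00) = -7544.00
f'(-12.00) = 1841.00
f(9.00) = 2452.00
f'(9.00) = 875.00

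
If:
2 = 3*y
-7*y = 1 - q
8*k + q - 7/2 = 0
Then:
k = -13/48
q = 17/3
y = 2/3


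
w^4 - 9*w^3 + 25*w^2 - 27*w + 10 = (w - 5)*(w - 2)*(w - 1)^2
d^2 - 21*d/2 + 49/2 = (d - 7)*(d - 7/2)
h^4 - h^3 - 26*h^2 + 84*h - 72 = (h - 3)*(h - 2)^2*(h + 6)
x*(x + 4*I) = x^2 + 4*I*x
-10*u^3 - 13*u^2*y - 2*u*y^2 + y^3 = (-5*u + y)*(u + y)*(2*u + y)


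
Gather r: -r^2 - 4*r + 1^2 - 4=-r^2 - 4*r - 3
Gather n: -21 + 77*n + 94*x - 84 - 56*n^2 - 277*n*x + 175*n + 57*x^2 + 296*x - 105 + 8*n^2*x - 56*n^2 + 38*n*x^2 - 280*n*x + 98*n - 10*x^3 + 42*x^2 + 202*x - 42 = n^2*(8*x - 112) + n*(38*x^2 - 557*x + 350) - 10*x^3 + 99*x^2 + 592*x - 252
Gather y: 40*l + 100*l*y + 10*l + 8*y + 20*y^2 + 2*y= 50*l + 20*y^2 + y*(100*l + 10)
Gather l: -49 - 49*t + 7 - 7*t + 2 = -56*t - 40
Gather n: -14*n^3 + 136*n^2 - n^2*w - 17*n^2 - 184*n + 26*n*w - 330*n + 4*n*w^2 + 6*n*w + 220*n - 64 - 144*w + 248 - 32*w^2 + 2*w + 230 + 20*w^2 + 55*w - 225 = -14*n^3 + n^2*(119 - w) + n*(4*w^2 + 32*w - 294) - 12*w^2 - 87*w + 189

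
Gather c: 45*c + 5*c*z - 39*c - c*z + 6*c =c*(4*z + 12)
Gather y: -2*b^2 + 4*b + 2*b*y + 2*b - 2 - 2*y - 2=-2*b^2 + 6*b + y*(2*b - 2) - 4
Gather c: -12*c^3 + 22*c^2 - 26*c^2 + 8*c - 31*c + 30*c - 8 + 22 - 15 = -12*c^3 - 4*c^2 + 7*c - 1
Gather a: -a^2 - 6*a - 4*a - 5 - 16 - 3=-a^2 - 10*a - 24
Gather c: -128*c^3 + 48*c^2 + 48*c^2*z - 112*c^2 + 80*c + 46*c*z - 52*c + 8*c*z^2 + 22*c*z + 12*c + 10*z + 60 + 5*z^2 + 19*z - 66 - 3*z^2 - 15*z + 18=-128*c^3 + c^2*(48*z - 64) + c*(8*z^2 + 68*z + 40) + 2*z^2 + 14*z + 12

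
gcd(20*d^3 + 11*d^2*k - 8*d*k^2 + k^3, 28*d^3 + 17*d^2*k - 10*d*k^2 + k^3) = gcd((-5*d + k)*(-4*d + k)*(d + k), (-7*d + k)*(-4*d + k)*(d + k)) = 4*d^2 + 3*d*k - k^2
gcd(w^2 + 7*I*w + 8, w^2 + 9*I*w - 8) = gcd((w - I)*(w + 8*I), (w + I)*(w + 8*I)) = w + 8*I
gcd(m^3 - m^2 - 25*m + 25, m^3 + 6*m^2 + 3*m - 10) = m^2 + 4*m - 5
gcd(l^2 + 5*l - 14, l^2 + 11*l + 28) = l + 7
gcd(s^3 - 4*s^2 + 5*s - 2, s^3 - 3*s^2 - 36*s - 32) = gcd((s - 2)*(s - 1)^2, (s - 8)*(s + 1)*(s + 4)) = 1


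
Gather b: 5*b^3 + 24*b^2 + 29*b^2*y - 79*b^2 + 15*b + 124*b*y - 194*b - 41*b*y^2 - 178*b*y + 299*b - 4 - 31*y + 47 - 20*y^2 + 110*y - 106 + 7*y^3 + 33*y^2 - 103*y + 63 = 5*b^3 + b^2*(29*y - 55) + b*(-41*y^2 - 54*y + 120) + 7*y^3 + 13*y^2 - 24*y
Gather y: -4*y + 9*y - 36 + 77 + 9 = 5*y + 50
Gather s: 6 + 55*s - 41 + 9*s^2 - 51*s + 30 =9*s^2 + 4*s - 5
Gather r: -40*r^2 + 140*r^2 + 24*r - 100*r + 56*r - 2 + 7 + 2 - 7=100*r^2 - 20*r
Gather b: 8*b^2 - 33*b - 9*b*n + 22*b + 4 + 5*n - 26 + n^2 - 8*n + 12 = 8*b^2 + b*(-9*n - 11) + n^2 - 3*n - 10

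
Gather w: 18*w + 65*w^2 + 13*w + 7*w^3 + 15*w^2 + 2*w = 7*w^3 + 80*w^2 + 33*w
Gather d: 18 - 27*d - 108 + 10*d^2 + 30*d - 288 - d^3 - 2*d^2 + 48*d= -d^3 + 8*d^2 + 51*d - 378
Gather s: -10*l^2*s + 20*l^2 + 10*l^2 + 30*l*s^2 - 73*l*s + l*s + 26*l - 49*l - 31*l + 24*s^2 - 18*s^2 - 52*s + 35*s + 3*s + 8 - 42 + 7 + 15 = 30*l^2 - 54*l + s^2*(30*l + 6) + s*(-10*l^2 - 72*l - 14) - 12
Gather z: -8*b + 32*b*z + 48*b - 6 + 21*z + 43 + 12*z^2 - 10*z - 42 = 40*b + 12*z^2 + z*(32*b + 11) - 5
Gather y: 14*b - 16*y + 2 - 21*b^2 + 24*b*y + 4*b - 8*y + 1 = -21*b^2 + 18*b + y*(24*b - 24) + 3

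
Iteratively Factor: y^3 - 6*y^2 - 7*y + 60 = (y - 5)*(y^2 - y - 12) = (y - 5)*(y + 3)*(y - 4)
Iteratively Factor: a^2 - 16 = (a - 4)*(a + 4)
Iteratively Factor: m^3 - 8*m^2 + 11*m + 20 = (m - 4)*(m^2 - 4*m - 5) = (m - 5)*(m - 4)*(m + 1)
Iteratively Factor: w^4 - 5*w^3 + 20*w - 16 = (w - 2)*(w^3 - 3*w^2 - 6*w + 8) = (w - 2)*(w + 2)*(w^2 - 5*w + 4) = (w - 4)*(w - 2)*(w + 2)*(w - 1)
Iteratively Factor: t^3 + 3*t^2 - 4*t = (t + 4)*(t^2 - t) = t*(t + 4)*(t - 1)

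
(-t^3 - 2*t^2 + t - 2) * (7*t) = -7*t^4 - 14*t^3 + 7*t^2 - 14*t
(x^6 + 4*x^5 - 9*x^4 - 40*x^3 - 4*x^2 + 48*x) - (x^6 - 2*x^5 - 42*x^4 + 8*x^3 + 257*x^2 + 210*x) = 6*x^5 + 33*x^4 - 48*x^3 - 261*x^2 - 162*x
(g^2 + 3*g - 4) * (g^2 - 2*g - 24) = g^4 + g^3 - 34*g^2 - 64*g + 96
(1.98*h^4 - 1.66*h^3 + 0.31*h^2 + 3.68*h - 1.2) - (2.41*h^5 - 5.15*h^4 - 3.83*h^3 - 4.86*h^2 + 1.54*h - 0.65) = -2.41*h^5 + 7.13*h^4 + 2.17*h^3 + 5.17*h^2 + 2.14*h - 0.55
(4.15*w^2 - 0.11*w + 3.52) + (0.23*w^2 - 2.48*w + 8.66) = 4.38*w^2 - 2.59*w + 12.18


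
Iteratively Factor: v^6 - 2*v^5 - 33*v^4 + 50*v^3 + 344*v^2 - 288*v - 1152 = (v - 4)*(v^5 + 2*v^4 - 25*v^3 - 50*v^2 + 144*v + 288) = (v - 4)*(v - 3)*(v^4 + 5*v^3 - 10*v^2 - 80*v - 96) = (v - 4)*(v - 3)*(v + 3)*(v^3 + 2*v^2 - 16*v - 32) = (v - 4)^2*(v - 3)*(v + 3)*(v^2 + 6*v + 8) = (v - 4)^2*(v - 3)*(v + 3)*(v + 4)*(v + 2)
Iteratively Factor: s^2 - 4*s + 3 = (s - 1)*(s - 3)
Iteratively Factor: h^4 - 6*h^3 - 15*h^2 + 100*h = (h - 5)*(h^3 - h^2 - 20*h) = (h - 5)^2*(h^2 + 4*h) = h*(h - 5)^2*(h + 4)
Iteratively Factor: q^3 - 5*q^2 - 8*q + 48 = (q - 4)*(q^2 - q - 12) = (q - 4)^2*(q + 3)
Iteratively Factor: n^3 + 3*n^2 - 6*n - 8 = (n + 1)*(n^2 + 2*n - 8) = (n - 2)*(n + 1)*(n + 4)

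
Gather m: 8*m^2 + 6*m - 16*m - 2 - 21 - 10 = 8*m^2 - 10*m - 33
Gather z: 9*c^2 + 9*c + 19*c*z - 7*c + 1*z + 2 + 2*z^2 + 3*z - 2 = 9*c^2 + 2*c + 2*z^2 + z*(19*c + 4)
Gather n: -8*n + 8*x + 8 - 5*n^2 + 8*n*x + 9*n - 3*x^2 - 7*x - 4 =-5*n^2 + n*(8*x + 1) - 3*x^2 + x + 4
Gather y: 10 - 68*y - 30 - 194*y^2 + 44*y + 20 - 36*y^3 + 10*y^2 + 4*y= -36*y^3 - 184*y^2 - 20*y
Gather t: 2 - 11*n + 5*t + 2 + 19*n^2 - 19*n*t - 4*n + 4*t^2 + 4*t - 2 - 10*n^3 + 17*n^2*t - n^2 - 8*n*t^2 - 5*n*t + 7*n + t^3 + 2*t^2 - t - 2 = -10*n^3 + 18*n^2 - 8*n + t^3 + t^2*(6 - 8*n) + t*(17*n^2 - 24*n + 8)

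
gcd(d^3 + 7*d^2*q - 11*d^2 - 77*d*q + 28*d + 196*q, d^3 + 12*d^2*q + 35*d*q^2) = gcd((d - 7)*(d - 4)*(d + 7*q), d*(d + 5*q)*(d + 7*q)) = d + 7*q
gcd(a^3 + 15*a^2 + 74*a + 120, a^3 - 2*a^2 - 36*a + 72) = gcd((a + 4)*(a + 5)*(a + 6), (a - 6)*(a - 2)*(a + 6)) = a + 6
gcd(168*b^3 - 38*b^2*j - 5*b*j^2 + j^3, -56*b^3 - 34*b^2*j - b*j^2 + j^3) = 7*b - j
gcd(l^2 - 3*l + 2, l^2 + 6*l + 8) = 1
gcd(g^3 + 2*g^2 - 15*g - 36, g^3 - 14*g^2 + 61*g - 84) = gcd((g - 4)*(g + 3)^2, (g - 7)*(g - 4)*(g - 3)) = g - 4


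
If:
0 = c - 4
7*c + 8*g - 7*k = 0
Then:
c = 4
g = 7*k/8 - 7/2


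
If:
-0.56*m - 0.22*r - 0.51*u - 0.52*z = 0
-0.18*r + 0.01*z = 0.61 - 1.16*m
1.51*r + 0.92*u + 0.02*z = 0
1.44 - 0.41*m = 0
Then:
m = 3.51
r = 20.41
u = -33.94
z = 20.88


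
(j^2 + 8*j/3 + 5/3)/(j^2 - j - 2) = (j + 5/3)/(j - 2)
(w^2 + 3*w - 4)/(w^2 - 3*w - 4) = (-w^2 - 3*w + 4)/(-w^2 + 3*w + 4)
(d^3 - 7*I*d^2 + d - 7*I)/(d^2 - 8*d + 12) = (d^3 - 7*I*d^2 + d - 7*I)/(d^2 - 8*d + 12)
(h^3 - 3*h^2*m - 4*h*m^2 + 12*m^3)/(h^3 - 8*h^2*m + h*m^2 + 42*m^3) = (h - 2*m)/(h - 7*m)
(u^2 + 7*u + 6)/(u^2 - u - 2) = (u + 6)/(u - 2)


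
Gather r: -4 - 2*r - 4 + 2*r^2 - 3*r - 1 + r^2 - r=3*r^2 - 6*r - 9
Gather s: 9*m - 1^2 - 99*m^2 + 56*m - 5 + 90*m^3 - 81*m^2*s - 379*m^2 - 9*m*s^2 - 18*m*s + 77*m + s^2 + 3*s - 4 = 90*m^3 - 478*m^2 + 142*m + s^2*(1 - 9*m) + s*(-81*m^2 - 18*m + 3) - 10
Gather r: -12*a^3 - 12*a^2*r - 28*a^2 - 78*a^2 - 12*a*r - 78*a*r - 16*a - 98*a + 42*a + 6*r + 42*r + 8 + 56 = -12*a^3 - 106*a^2 - 72*a + r*(-12*a^2 - 90*a + 48) + 64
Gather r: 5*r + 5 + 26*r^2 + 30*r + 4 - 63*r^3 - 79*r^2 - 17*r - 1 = -63*r^3 - 53*r^2 + 18*r + 8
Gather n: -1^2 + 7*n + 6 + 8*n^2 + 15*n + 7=8*n^2 + 22*n + 12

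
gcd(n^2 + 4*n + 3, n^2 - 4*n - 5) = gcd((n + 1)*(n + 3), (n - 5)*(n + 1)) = n + 1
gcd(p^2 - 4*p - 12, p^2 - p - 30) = p - 6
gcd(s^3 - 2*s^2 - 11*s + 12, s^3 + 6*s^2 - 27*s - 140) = 1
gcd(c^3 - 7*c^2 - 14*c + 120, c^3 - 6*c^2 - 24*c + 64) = c + 4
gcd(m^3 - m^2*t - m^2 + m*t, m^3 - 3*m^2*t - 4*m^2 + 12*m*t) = m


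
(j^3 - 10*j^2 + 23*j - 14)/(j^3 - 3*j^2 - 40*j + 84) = (j - 1)/(j + 6)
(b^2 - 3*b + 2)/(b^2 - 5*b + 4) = (b - 2)/(b - 4)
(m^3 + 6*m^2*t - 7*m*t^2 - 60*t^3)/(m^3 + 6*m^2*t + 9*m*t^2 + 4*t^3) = (m^2 + 2*m*t - 15*t^2)/(m^2 + 2*m*t + t^2)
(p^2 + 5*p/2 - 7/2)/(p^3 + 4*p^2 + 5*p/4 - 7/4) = 2*(p - 1)/(2*p^2 + p - 1)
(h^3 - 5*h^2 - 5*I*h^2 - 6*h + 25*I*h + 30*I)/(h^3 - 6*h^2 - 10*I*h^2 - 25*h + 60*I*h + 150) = (h + 1)/(h - 5*I)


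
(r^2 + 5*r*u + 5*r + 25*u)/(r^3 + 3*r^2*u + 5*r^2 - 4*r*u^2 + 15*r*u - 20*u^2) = (r + 5*u)/(r^2 + 3*r*u - 4*u^2)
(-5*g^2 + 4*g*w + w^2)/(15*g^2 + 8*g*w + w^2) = (-g + w)/(3*g + w)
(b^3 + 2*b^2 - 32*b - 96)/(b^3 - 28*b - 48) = (b + 4)/(b + 2)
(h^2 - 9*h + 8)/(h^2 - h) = (h - 8)/h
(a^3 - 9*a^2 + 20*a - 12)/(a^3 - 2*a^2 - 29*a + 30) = (a - 2)/(a + 5)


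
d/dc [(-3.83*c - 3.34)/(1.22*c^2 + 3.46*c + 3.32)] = (4.6726*c^2 + 8.1496*c - 1.1592)/(1.4884*c^4 + 8.4424*c^3 + 20.0724*c^2 + 22.9744*c + 11.0224)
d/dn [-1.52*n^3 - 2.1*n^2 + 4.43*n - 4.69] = -4.56*n^2 - 4.2*n + 4.43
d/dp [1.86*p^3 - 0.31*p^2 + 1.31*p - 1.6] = 5.58*p^2 - 0.62*p + 1.31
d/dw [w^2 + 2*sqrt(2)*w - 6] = 2*w + 2*sqrt(2)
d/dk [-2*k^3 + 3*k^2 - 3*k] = -6*k^2 + 6*k - 3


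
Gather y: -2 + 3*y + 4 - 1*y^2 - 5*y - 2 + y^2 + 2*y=0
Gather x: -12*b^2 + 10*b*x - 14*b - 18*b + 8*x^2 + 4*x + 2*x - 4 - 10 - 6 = -12*b^2 - 32*b + 8*x^2 + x*(10*b + 6) - 20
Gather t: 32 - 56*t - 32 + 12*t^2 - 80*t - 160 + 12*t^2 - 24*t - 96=24*t^2 - 160*t - 256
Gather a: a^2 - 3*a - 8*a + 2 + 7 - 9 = a^2 - 11*a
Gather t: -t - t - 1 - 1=-2*t - 2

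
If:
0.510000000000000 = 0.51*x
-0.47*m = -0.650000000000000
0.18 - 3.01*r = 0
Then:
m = 1.38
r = 0.06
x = 1.00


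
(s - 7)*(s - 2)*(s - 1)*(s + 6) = s^4 - 4*s^3 - 37*s^2 + 124*s - 84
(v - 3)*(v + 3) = v^2 - 9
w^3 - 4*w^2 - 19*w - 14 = (w - 7)*(w + 1)*(w + 2)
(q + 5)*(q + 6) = q^2 + 11*q + 30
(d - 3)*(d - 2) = d^2 - 5*d + 6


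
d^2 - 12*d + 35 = (d - 7)*(d - 5)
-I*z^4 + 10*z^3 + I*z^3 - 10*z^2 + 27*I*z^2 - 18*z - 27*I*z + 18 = (z - 1)*(z + 3*I)*(z + 6*I)*(-I*z + 1)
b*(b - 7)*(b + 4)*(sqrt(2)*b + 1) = sqrt(2)*b^4 - 3*sqrt(2)*b^3 + b^3 - 28*sqrt(2)*b^2 - 3*b^2 - 28*b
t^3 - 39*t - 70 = (t - 7)*(t + 2)*(t + 5)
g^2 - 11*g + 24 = (g - 8)*(g - 3)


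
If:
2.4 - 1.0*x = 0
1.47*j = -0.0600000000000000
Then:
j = -0.04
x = 2.40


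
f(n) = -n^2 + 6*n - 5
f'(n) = 6 - 2*n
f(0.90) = -0.41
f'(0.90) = 4.20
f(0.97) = -0.12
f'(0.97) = 4.06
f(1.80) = 2.56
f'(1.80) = 2.40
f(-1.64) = -17.53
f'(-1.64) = 9.28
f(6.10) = -5.61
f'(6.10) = -6.20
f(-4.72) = -55.60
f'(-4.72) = 15.44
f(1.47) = 1.66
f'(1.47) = 3.06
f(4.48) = 1.81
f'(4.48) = -2.96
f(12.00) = -77.00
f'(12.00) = -18.00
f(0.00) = -5.00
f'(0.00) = 6.00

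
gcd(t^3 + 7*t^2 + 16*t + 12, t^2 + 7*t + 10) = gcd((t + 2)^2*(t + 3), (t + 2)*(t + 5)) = t + 2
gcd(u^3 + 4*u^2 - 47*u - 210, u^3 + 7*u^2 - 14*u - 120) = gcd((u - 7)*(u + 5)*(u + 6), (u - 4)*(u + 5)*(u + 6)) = u^2 + 11*u + 30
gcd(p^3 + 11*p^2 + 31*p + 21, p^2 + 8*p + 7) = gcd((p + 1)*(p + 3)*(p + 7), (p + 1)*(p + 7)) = p^2 + 8*p + 7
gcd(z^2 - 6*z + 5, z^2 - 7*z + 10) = z - 5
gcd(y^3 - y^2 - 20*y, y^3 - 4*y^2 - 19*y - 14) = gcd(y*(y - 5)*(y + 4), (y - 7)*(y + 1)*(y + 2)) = 1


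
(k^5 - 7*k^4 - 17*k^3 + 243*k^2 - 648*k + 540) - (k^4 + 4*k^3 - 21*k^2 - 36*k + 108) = k^5 - 8*k^4 - 21*k^3 + 264*k^2 - 612*k + 432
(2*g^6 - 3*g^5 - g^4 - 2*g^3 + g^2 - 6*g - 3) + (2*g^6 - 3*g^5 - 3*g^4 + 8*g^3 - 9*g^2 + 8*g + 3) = 4*g^6 - 6*g^5 - 4*g^4 + 6*g^3 - 8*g^2 + 2*g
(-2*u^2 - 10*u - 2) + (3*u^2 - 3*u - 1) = u^2 - 13*u - 3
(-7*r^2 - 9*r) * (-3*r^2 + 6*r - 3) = 21*r^4 - 15*r^3 - 33*r^2 + 27*r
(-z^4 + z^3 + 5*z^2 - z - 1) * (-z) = z^5 - z^4 - 5*z^3 + z^2 + z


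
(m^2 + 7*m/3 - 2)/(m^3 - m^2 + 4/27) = 9*(m + 3)/(9*m^2 - 3*m - 2)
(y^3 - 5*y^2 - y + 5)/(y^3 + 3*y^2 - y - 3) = (y - 5)/(y + 3)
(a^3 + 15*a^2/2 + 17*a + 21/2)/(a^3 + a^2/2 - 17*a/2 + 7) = (a^2 + 4*a + 3)/(a^2 - 3*a + 2)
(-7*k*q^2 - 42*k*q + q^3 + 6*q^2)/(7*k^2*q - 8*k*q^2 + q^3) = (q + 6)/(-k + q)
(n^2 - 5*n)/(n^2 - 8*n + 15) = n/(n - 3)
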